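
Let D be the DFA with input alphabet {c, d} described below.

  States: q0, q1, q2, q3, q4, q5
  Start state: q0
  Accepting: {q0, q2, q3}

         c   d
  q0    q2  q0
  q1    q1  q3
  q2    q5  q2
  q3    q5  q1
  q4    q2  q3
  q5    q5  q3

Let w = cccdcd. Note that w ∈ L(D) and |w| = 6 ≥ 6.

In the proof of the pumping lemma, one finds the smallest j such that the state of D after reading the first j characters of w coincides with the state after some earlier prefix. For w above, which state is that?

State sequence: q0 -c-> q2 -c-> q5 -c-> q5 -d-> q3 -c-> q5 -d-> q3
First repeat at step 3: q5 was already visited.

The earliest repeat is at step j = 3: D is in q5, which it already visited at step i = 2.
Pumping length from the standard proof: p = 6 (the number of states). The repeated state found above gives |xy| = j ≤ 6 and |y| = j − i ≥ 1.

q5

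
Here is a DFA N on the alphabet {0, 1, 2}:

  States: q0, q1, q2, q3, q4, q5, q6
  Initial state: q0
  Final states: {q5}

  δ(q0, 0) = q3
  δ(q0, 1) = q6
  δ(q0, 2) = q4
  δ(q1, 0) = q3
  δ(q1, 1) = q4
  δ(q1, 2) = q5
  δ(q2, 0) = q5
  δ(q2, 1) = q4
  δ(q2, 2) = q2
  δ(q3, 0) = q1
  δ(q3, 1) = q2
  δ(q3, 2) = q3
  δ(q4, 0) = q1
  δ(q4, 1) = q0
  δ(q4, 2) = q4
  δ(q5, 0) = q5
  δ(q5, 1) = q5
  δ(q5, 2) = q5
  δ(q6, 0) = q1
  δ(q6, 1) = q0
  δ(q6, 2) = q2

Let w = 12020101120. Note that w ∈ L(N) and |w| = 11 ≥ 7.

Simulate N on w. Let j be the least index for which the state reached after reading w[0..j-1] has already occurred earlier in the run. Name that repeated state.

Run of N on w = 1 2 0 2 0 1 0 1 1 2 0:
  step 0: q0  (start)
  step 1: q6  (read 1: q0→q6)
  step 2: q2  (read 2: q6→q2)
  step 3: q5  (read 0: q2→q5)
  step 4: q5  (read 2: q5→q5)   ← first repeat (q5 seen earlier)
  step 5: q5  (read 0: q5→q5)
  step 6: q5  (read 1: q5→q5)
  step 7: q5  (read 0: q5→q5)
  step 8: q5  (read 1: q5→q5)
  step 9: q5  (read 1: q5→q5)
  step 10: q5  (read 2: q5→q5)
  step 11: q5  (read 0: q5→q5)

The earliest repeat is at step j = 4: N is in q5, which it already visited at step i = 3.

q5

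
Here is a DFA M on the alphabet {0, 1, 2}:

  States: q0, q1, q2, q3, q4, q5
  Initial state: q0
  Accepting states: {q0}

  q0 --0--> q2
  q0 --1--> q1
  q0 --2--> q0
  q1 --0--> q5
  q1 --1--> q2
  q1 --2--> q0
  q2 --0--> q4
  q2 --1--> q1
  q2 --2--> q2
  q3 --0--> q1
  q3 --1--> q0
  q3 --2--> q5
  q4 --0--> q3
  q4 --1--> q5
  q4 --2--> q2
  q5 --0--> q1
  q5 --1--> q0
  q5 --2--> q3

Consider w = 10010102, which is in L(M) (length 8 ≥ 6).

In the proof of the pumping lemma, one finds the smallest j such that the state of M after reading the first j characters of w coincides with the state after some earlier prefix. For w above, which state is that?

q1

State sequence: q0 -1-> q1 -0-> q5 -0-> q1 -1-> q2 -0-> q4 -1-> q5 -0-> q1 -2-> q0
First repeat at step 3: q1 was already visited.

The earliest repeat is at step j = 3: M is in q1, which it already visited at step i = 1.
With |Q| = 6, pigeonhole forces a state repeat no later than step 6; the substring read between the first and second visits to that state can be pumped.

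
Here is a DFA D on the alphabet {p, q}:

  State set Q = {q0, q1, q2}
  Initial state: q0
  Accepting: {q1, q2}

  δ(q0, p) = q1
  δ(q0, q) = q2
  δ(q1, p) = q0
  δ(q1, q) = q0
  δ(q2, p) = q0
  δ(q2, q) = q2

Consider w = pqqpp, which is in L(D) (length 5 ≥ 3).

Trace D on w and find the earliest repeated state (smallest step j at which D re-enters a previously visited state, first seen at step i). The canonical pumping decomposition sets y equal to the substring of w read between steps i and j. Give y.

pq

Run of D on w = p q q p p:
  step 0: q0  (start)
  step 1: q1  (read p: q0→q1)
  step 2: q0  (read q: q1→q0)   ← first repeat (q0 seen earlier)
  step 3: q2  (read q: q0→q2)
  step 4: q0  (read p: q2→q0)
  step 5: q1  (read p: q0→q1)

So i = 0, j = 2, giving x = w[0:0] = ε, y = w[0:2] = pq, z = w[2:5] = qpp.
Check: |xy| = 2 ≤ 3 and |y| = 2 ≥ 1. Reading y takes D from q0 back to q0, so every xyⁱz is accepted.
With |Q| = 3, pigeonhole forces a state repeat no later than step 3; the substring read between the first and second visits to that state can be pumped.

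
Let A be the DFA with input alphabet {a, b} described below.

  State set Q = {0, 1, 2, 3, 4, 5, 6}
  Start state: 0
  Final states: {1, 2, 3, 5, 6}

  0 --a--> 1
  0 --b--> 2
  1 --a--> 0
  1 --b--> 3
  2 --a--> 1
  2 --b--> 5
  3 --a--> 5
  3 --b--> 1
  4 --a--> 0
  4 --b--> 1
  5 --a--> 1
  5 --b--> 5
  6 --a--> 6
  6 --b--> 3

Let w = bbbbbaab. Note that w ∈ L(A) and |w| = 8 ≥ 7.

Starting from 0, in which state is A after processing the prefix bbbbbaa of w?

0

State sequence: 0 -b-> 2 -b-> 5 -b-> 5 -b-> 5 -b-> 5 -a-> 1 -a-> 0

After reading 7 characters, A is in state 0.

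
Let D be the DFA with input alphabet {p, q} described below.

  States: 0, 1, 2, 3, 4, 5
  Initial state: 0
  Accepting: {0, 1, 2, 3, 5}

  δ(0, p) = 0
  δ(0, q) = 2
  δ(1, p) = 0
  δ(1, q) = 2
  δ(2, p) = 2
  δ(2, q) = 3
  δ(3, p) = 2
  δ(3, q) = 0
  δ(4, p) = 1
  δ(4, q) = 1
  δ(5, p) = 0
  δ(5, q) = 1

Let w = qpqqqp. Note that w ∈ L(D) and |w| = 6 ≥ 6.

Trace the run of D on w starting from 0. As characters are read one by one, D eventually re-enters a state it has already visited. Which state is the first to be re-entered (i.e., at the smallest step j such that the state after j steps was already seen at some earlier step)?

2

State sequence: 0 -q-> 2 -p-> 2 -q-> 3 -q-> 0 -q-> 2 -p-> 2
First repeat at step 2: 2 was already visited.

The earliest repeat is at step j = 2: D is in 2, which it already visited at step i = 1.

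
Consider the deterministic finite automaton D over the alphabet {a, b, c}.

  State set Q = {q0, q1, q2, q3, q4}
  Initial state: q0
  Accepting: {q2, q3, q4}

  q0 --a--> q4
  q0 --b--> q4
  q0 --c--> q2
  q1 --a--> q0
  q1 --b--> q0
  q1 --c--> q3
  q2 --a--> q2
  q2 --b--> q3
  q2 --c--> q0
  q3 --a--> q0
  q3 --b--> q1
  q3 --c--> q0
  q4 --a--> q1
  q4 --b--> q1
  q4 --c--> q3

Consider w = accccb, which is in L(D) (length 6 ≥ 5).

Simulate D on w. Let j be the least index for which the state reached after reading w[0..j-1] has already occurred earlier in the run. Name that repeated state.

State sequence: q0 -a-> q4 -c-> q3 -c-> q0 -c-> q2 -c-> q0 -b-> q4
First repeat at step 3: q0 was already visited.

The earliest repeat is at step j = 3: D is in q0, which it already visited at step i = 0.
The DFA has 5 states, so the proof of the pumping lemma guarantees a repeated state among the first 5+1 visited; the segment between the two visits is the pumpable y.

q0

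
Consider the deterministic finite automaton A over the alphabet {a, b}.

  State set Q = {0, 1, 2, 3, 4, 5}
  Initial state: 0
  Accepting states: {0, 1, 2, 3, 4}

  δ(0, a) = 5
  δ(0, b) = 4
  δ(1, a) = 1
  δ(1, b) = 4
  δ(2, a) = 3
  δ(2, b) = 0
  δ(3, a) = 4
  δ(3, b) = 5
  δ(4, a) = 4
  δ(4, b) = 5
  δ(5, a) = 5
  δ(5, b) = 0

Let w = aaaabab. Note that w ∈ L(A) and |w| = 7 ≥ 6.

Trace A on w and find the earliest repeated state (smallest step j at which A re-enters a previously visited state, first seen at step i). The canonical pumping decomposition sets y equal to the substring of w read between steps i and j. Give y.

Run of A on w = a a a a b a b:
  step 0: 0  (start)
  step 1: 5  (read a: 0→5)
  step 2: 5  (read a: 5→5)   ← first repeat (5 seen earlier)
  step 3: 5  (read a: 5→5)
  step 4: 5  (read a: 5→5)
  step 5: 0  (read b: 5→0)
  step 6: 5  (read a: 0→5)
  step 7: 0  (read b: 5→0)

So i = 1, j = 2, giving x = w[0:1] = a, y = w[1:2] = a, z = w[2:7] = aabab.
Check: |xy| = 2 ≤ 6 and |y| = 1 ≥ 1. Reading y takes A from 5 back to 5, so every xyⁱz is accepted.

a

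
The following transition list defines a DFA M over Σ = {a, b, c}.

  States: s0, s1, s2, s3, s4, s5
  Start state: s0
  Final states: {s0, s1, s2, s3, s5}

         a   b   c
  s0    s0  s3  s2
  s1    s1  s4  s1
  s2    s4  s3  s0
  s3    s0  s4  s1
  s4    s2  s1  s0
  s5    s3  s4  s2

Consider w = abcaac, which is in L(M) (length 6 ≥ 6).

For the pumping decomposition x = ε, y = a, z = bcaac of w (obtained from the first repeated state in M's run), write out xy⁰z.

xy⁰z = xz = ε·bcaac = bcaac.
Reading y = a takes M from s0 back to s0, so after x the machine is still in s0, and z then leads to the accepting state s1. Hence bcaac ∈ L(M).

bcaac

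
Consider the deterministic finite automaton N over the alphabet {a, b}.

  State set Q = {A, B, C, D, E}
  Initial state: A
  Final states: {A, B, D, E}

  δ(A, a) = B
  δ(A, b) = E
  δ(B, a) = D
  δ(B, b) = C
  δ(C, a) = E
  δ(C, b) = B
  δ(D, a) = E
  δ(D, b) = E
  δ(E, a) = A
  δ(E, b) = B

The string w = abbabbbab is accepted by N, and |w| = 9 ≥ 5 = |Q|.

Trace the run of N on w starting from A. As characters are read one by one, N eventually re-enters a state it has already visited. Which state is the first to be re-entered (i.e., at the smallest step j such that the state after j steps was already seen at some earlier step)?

Run of N on w = a b b a b b b a b:
  step 0: A  (start)
  step 1: B  (read a: A→B)
  step 2: C  (read b: B→C)
  step 3: B  (read b: C→B)   ← first repeat (B seen earlier)
  step 4: D  (read a: B→D)
  step 5: E  (read b: D→E)
  step 6: B  (read b: E→B)
  step 7: C  (read b: B→C)
  step 8: E  (read a: C→E)
  step 9: B  (read b: E→B)

The earliest repeat is at step j = 3: N is in B, which it already visited at step i = 1.
Pumping length from the standard proof: p = 5 (the number of states). The repeated state found above gives |xy| = j ≤ 5 and |y| = j − i ≥ 1.

B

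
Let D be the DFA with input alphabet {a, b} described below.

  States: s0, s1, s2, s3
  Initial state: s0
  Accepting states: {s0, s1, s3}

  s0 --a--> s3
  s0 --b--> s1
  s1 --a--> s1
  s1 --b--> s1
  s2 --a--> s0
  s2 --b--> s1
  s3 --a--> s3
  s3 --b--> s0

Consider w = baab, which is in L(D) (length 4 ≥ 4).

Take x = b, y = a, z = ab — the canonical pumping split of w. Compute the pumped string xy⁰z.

xy⁰z = xz = b·ab = bab.
Reading y = a takes D from s1 back to s1, so after x the machine is still in s1, and z then leads to the accepting state s1. Hence bab ∈ L(D).

bab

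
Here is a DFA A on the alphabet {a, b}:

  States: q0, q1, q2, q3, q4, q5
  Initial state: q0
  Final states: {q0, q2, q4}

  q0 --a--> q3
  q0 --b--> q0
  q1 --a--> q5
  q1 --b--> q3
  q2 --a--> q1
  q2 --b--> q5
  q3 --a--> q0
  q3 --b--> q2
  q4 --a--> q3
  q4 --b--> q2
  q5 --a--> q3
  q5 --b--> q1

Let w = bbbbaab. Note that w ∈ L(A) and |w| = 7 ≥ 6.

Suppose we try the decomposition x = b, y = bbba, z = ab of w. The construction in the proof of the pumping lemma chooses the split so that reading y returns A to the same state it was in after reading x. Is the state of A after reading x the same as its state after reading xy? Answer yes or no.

no

State sequence: q0 -b-> q0 -b-> q0 -b-> q0 -b-> q0 -a-> q3

After x (step 1): q0. After xy (step 5): q3.
They differ (q0 ≠ q3), so y is not a cycle from the state after x; this split is not the one the pumping-lemma construction produces, and pumping y need not keep the string in L(A).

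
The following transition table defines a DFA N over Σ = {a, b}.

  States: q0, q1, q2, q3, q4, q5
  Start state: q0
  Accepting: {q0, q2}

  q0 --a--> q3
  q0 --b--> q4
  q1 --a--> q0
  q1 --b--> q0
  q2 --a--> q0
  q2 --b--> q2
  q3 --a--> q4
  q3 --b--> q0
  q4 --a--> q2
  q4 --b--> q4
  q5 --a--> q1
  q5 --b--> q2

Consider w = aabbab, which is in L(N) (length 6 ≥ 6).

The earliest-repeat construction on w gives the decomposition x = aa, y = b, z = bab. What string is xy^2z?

xy^2z = aa·b·b·bab = aabbbab.
Reading y = b takes N from q4 back to q4, so after x·y·y the machine is still in q4, and z then leads to the accepting state q2. Hence aabbbab ∈ L(N).

aabbbab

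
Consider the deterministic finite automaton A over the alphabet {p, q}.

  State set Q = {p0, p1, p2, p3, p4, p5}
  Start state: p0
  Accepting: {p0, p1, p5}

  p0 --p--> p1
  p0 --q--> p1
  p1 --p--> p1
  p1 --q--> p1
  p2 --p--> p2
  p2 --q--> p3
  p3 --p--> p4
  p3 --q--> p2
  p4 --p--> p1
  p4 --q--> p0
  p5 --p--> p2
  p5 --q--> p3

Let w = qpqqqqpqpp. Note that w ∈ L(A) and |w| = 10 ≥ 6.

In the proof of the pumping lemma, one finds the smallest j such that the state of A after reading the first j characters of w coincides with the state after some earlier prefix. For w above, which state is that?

Run of A on w = q p q q q q p q p p:
  step 0: p0  (start)
  step 1: p1  (read q: p0→p1)
  step 2: p1  (read p: p1→p1)   ← first repeat (p1 seen earlier)
  step 3: p1  (read q: p1→p1)
  step 4: p1  (read q: p1→p1)
  step 5: p1  (read q: p1→p1)
  step 6: p1  (read q: p1→p1)
  step 7: p1  (read p: p1→p1)
  step 8: p1  (read q: p1→p1)
  step 9: p1  (read p: p1→p1)
  step 10: p1  (read p: p1→p1)

The earliest repeat is at step j = 2: A is in p1, which it already visited at step i = 1.
Since A has 6 states, any run of length ≥ 6 visits 6+1 states, so by pigeonhole some state repeats within the first 6 steps — that repeat gives the pumpable loop.

p1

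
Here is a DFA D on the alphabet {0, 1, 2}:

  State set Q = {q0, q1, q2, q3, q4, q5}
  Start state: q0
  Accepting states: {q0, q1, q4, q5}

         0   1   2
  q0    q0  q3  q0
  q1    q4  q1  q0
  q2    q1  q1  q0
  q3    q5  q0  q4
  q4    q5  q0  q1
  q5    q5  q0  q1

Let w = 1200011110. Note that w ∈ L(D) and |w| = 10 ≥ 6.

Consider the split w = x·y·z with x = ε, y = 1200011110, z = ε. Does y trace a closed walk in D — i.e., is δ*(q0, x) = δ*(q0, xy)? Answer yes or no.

Run of D on the first 10 characters of w = 1 2 0 0 0 1 1 1 1 0:
  step 0: q0  (start)
  step 1: q3  (read 1: q0→q3)
  step 2: q4  (read 2: q3→q4)
  step 3: q5  (read 0: q4→q5)
  step 4: q5  (read 0: q5→q5)
  step 5: q5  (read 0: q5→q5)
  step 6: q0  (read 1: q5→q0)
  step 7: q3  (read 1: q0→q3)
  step 8: q0  (read 1: q3→q0)
  step 9: q3  (read 1: q0→q3)
  step 10: q5  (read 0: q3→q5)

After x (step 0): q0. After xy (step 10): q5.
They differ (q0 ≠ q5), so y is not a cycle from the state after x; this split is not the one the pumping-lemma construction produces, and pumping y need not keep the string in L(D).

no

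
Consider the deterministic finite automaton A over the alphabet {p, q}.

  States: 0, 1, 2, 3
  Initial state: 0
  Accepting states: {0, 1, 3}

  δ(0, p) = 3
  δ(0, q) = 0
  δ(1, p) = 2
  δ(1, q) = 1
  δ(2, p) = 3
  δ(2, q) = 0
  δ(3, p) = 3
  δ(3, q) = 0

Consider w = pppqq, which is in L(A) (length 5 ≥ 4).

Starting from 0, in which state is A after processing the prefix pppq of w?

0

Run of A on the first 4 characters of w = p p p q:
  step 0: 0  (start)
  step 1: 3  (read p: 0→3)
  step 2: 3  (read p: 3→3)
  step 3: 3  (read p: 3→3)
  step 4: 0  (read q: 3→0)

After reading 4 characters, A is in state 0.
(This kind of state-tracing is the core of the pumping-lemma construction: with 4 states, pigeonhole forces a repeat within the first 4 steps.)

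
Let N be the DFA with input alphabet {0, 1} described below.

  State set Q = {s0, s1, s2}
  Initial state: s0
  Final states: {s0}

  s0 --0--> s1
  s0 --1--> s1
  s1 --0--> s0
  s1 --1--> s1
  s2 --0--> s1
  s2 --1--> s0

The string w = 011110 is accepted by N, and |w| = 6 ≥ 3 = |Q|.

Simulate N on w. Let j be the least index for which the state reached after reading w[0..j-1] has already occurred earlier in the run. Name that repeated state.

Run of N on w = 0 1 1 1 1 0:
  step 0: s0  (start)
  step 1: s1  (read 0: s0→s1)
  step 2: s1  (read 1: s1→s1)   ← first repeat (s1 seen earlier)
  step 3: s1  (read 1: s1→s1)
  step 4: s1  (read 1: s1→s1)
  step 5: s1  (read 1: s1→s1)
  step 6: s0  (read 0: s1→s0)

The earliest repeat is at step j = 2: N is in s1, which it already visited at step i = 1.
Pumping length from the standard proof: p = 3 (the number of states). The repeated state found above gives |xy| = j ≤ 3 and |y| = j − i ≥ 1.

s1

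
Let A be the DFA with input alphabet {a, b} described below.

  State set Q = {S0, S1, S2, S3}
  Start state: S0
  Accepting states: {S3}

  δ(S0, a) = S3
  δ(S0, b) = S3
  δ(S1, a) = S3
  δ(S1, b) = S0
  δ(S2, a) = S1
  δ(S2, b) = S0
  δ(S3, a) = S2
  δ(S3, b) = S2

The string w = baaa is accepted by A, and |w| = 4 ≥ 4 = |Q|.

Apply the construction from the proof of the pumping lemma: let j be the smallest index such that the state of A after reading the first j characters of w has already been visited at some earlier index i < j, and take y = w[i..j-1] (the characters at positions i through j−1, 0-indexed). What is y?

aaa

State sequence: S0 -b-> S3 -a-> S2 -a-> S1 -a-> S3
First repeat at step 4: S3 was already visited.

So i = 1, j = 4, giving x = w[0:1] = b, y = w[1:4] = aaa, z = w[4:4] = ε.
Check: |xy| = 4 ≤ 4 and |y| = 3 ≥ 1. Reading y takes A from S3 back to S3, so every xyⁱz is accepted.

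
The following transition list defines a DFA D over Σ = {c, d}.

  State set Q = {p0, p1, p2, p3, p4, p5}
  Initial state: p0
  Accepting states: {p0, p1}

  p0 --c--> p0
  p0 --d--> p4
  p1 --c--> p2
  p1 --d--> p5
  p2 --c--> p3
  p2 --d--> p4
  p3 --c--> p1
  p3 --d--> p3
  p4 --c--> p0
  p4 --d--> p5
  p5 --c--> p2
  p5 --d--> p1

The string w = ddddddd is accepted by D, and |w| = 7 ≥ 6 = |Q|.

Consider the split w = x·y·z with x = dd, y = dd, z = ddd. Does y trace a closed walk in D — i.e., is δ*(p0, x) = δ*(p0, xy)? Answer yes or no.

yes

Run of D on the first 4 characters of w = d d d d:
  step 0: p0  (start)
  step 1: p4  (read d: p0→p4)
  step 2: p5  (read d: p4→p5)
  step 3: p1  (read d: p5→p1)
  step 4: p5  (read d: p1→p5)

After x (step 2): p5. After xy (step 4): p5.
They match, so y = dd drives D around a cycle from p5 back to itself; pumping y any number of times keeps D in p5 before reading z, and xyⁱz ∈ L(D) for every i ≥ 0.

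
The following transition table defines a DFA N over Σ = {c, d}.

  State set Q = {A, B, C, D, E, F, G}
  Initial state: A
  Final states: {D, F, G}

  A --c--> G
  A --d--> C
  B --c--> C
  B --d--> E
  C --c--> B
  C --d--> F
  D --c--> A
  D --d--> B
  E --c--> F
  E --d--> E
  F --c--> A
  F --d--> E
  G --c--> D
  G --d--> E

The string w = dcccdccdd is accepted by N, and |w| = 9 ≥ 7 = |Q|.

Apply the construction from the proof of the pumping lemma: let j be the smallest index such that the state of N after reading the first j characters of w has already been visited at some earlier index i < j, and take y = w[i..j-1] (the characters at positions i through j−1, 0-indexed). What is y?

State sequence: A -d-> C -c-> B -c-> C -c-> B -d-> E -c-> F -c-> A -d-> C -d-> F
First repeat at step 3: C was already visited.

So i = 1, j = 3, giving x = w[0:1] = d, y = w[1:3] = cc, z = w[3:9] = cdccdd.
Check: |xy| = 3 ≤ 7 and |y| = 2 ≥ 1. Reading y takes N from C back to C, so every xyⁱz is accepted.

cc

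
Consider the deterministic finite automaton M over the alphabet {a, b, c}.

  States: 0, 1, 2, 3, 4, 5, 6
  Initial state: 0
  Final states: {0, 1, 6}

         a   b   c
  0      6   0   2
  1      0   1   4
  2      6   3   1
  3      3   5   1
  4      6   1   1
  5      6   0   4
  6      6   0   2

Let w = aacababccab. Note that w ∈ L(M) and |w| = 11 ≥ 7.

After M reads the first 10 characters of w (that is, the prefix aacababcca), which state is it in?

0

State sequence: 0 -a-> 6 -a-> 6 -c-> 2 -a-> 6 -b-> 0 -a-> 6 -b-> 0 -c-> 2 -c-> 1 -a-> 0

After reading 10 characters, M is in state 0.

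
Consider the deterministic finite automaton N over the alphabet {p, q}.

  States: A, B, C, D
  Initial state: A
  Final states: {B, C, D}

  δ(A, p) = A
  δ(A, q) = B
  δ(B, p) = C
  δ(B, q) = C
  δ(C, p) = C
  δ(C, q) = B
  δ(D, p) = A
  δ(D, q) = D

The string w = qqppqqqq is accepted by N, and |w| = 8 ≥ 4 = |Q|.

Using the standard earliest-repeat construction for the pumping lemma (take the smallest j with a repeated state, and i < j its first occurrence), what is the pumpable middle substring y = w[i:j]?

p

Run of N on w = q q p p q q q q:
  step 0: A  (start)
  step 1: B  (read q: A→B)
  step 2: C  (read q: B→C)
  step 3: C  (read p: C→C)   ← first repeat (C seen earlier)
  step 4: C  (read p: C→C)
  step 5: B  (read q: C→B)
  step 6: C  (read q: B→C)
  step 7: B  (read q: C→B)
  step 8: C  (read q: B→C)

So i = 2, j = 3, giving x = w[0:2] = qq, y = w[2:3] = p, z = w[3:8] = pqqqq.
Check: |xy| = 3 ≤ 4 and |y| = 1 ≥ 1. Reading y takes N from C back to C, so every xyⁱz is accepted.
With |Q| = 4, pigeonhole forces a state repeat no later than step 4; the substring read between the first and second visits to that state can be pumped.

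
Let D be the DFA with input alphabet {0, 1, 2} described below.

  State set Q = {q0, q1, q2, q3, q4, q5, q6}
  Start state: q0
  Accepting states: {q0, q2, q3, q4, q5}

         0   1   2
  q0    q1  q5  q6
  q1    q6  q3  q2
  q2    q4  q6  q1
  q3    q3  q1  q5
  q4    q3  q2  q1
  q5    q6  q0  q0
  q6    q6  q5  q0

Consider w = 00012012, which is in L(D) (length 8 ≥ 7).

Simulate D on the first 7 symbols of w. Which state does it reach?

q3

Run of D on the first 7 characters of w = 0 0 0 1 2 0 1:
  step 0: q0  (start)
  step 1: q1  (read 0: q0→q1)
  step 2: q6  (read 0: q1→q6)
  step 3: q6  (read 0: q6→q6)
  step 4: q5  (read 1: q6→q5)
  step 5: q0  (read 2: q5→q0)
  step 6: q1  (read 0: q0→q1)
  step 7: q3  (read 1: q1→q3)

After reading 7 characters, D is in state q3.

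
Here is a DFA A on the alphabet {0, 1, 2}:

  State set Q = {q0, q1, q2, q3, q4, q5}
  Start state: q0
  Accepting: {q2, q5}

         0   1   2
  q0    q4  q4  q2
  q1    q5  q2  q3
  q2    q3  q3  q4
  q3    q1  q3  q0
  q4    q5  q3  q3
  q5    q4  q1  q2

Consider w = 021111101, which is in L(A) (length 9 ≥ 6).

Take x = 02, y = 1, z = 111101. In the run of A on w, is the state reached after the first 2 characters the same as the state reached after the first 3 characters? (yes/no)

Run of A on the first 3 characters of w = 0 2 1:
  step 0: q0  (start)
  step 1: q4  (read 0: q0→q4)
  step 2: q3  (read 2: q4→q3)
  step 3: q3  (read 1: q3→q3)

After x (step 2): q3. After xy (step 3): q3.
They match, so y = 1 drives A around a cycle from q3 back to itself; pumping y any number of times keeps A in q3 before reading z, and xyⁱz ∈ L(A) for every i ≥ 0.

yes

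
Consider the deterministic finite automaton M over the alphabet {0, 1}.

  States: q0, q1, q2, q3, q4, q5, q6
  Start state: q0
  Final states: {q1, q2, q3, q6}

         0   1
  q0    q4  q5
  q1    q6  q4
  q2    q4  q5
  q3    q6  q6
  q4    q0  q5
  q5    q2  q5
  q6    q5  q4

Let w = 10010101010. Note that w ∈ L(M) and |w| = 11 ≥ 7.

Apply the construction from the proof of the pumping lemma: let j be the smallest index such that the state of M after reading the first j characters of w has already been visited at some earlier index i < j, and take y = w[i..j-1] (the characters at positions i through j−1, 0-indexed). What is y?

Run of M on w = 1 0 0 1 0 1 0 1 0 1 0:
  step 0: q0  (start)
  step 1: q5  (read 1: q0→q5)
  step 2: q2  (read 0: q5→q2)
  step 3: q4  (read 0: q2→q4)
  step 4: q5  (read 1: q4→q5)   ← first repeat (q5 seen earlier)
  step 5: q2  (read 0: q5→q2)
  step 6: q5  (read 1: q2→q5)
  step 7: q2  (read 0: q5→q2)
  step 8: q5  (read 1: q2→q5)
  step 9: q2  (read 0: q5→q2)
  step 10: q5  (read 1: q2→q5)
  step 11: q2  (read 0: q5→q2)

So i = 1, j = 4, giving x = w[0:1] = 1, y = w[1:4] = 001, z = w[4:11] = 0101010.
Check: |xy| = 4 ≤ 7 and |y| = 3 ≥ 1. Reading y takes M from q5 back to q5, so every xyⁱz is accepted.
The DFA has 7 states, so the proof of the pumping lemma guarantees a repeated state among the first 7+1 visited; the segment between the two visits is the pumpable y.

001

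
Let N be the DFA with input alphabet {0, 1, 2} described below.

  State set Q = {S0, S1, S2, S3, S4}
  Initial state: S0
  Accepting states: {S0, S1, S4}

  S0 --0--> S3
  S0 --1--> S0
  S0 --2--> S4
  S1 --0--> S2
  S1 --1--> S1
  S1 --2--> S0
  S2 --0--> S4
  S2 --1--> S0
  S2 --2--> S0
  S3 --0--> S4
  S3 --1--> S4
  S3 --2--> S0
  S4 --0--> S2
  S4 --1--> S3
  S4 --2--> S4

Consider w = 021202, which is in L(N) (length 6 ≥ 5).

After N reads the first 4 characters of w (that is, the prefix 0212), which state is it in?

S4

Run of N on the first 4 characters of w = 0 2 1 2:
  step 0: S0  (start)
  step 1: S3  (read 0: S0→S3)
  step 2: S0  (read 2: S3→S0)
  step 3: S0  (read 1: S0→S0)
  step 4: S4  (read 2: S0→S4)

After reading 4 characters, N is in state S4.
(This kind of state-tracing is the core of the pumping-lemma construction: with 5 states, pigeonhole forces a repeat within the first 5 steps.)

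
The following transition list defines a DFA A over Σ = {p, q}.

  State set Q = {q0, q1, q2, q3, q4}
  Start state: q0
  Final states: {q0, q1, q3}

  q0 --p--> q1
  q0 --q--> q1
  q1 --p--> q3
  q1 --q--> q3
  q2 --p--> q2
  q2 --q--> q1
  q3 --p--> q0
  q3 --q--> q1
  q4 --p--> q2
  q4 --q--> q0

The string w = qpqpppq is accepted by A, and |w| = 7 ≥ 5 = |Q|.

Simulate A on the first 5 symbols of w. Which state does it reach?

q0

Run of A on the first 5 characters of w = q p q p p:
  step 0: q0  (start)
  step 1: q1  (read q: q0→q1)
  step 2: q3  (read p: q1→q3)
  step 3: q1  (read q: q3→q1)
  step 4: q3  (read p: q1→q3)
  step 5: q0  (read p: q3→q0)

After reading 5 characters, A is in state q0.
(This kind of state-tracing is the core of the pumping-lemma construction: with 5 states, pigeonhole forces a repeat within the first 5 steps.)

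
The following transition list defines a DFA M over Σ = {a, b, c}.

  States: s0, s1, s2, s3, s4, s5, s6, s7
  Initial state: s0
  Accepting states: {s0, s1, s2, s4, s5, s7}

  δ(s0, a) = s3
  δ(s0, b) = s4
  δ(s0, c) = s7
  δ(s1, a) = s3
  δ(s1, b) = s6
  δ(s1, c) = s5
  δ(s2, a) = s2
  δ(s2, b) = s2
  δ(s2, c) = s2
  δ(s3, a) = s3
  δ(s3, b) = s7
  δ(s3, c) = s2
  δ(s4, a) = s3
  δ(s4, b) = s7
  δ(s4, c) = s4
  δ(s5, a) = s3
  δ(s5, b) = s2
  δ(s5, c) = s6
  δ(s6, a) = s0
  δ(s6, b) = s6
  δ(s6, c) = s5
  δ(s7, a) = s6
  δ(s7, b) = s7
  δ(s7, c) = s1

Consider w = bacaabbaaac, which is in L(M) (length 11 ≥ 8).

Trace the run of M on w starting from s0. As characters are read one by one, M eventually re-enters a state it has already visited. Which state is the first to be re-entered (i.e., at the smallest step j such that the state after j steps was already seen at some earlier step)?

Run of M on w = b a c a a b b a a a c:
  step 0: s0  (start)
  step 1: s4  (read b: s0→s4)
  step 2: s3  (read a: s4→s3)
  step 3: s2  (read c: s3→s2)
  step 4: s2  (read a: s2→s2)   ← first repeat (s2 seen earlier)
  step 5: s2  (read a: s2→s2)
  step 6: s2  (read b: s2→s2)
  step 7: s2  (read b: s2→s2)
  step 8: s2  (read a: s2→s2)
  step 9: s2  (read a: s2→s2)
  step 10: s2  (read a: s2→s2)
  step 11: s2  (read c: s2→s2)

The earliest repeat is at step j = 4: M is in s2, which it already visited at step i = 3.

s2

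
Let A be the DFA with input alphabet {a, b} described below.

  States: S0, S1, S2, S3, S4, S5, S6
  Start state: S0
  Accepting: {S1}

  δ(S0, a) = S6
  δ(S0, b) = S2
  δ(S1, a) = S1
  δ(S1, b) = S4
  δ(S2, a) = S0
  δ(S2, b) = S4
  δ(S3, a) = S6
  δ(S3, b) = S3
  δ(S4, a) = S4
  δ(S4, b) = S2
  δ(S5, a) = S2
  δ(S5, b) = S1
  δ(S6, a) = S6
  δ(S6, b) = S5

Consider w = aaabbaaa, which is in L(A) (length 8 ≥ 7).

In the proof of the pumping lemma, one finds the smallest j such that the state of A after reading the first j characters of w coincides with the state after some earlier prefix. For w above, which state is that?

Run of A on w = a a a b b a a a:
  step 0: S0  (start)
  step 1: S6  (read a: S0→S6)
  step 2: S6  (read a: S6→S6)   ← first repeat (S6 seen earlier)
  step 3: S6  (read a: S6→S6)
  step 4: S5  (read b: S6→S5)
  step 5: S1  (read b: S5→S1)
  step 6: S1  (read a: S1→S1)
  step 7: S1  (read a: S1→S1)
  step 8: S1  (read a: S1→S1)

The earliest repeat is at step j = 2: A is in S6, which it already visited at step i = 1.
With |Q| = 7, pigeonhole forces a state repeat no later than step 7; the substring read between the first and second visits to that state can be pumped.

S6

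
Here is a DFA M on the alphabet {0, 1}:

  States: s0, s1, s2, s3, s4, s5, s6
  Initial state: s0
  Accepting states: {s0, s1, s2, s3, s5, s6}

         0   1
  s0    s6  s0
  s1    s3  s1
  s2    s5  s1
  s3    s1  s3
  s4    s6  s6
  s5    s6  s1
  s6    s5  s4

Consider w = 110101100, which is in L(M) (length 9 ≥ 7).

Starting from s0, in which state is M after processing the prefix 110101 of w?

State sequence: s0 -1-> s0 -1-> s0 -0-> s6 -1-> s4 -0-> s6 -1-> s4

After reading 6 characters, M is in state s4.

s4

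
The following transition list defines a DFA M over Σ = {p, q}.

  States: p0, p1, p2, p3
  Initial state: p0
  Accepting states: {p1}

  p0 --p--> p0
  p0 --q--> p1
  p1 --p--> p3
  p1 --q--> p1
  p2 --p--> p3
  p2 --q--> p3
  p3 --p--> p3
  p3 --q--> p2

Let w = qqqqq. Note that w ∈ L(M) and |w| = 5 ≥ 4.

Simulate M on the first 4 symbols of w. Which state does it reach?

Run of M on the first 4 characters of w = q q q q:
  step 0: p0  (start)
  step 1: p1  (read q: p0→p1)
  step 2: p1  (read q: p1→p1)
  step 3: p1  (read q: p1→p1)
  step 4: p1  (read q: p1→p1)

After reading 4 characters, M is in state p1.
(This kind of state-tracing is the core of the pumping-lemma construction: with 4 states, pigeonhole forces a repeat within the first 4 steps.)

p1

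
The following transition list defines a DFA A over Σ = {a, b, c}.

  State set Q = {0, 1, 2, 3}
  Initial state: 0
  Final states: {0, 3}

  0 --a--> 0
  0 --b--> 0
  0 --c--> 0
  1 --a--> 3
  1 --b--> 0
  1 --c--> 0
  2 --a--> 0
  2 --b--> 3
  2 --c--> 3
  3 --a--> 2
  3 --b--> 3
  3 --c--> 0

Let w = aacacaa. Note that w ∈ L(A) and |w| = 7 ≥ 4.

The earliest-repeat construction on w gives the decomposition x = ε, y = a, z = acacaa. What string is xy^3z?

xy^3z = ε·a·a·a·acacaa = aaaacacaa.
Reading y = a takes A from 0 back to 0, so after x·y·y·y the machine is still in 0, and z then leads to the accepting state 0. Hence aaaacacaa ∈ L(A).

aaaacacaa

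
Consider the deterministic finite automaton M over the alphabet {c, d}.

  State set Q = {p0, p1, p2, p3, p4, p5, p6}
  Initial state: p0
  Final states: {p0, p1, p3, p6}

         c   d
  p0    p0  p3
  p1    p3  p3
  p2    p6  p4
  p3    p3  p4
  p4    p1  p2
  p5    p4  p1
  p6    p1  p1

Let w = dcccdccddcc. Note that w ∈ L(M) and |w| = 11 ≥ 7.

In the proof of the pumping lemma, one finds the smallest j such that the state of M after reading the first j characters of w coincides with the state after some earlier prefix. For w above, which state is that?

State sequence: p0 -d-> p3 -c-> p3 -c-> p3 -c-> p3 -d-> p4 -c-> p1 -c-> p3 -d-> p4 -d-> p2 -c-> p6 -c-> p1
First repeat at step 2: p3 was already visited.

The earliest repeat is at step j = 2: M is in p3, which it already visited at step i = 1.
The DFA has 7 states, so the proof of the pumping lemma guarantees a repeated state among the first 7+1 visited; the segment between the two visits is the pumpable y.

p3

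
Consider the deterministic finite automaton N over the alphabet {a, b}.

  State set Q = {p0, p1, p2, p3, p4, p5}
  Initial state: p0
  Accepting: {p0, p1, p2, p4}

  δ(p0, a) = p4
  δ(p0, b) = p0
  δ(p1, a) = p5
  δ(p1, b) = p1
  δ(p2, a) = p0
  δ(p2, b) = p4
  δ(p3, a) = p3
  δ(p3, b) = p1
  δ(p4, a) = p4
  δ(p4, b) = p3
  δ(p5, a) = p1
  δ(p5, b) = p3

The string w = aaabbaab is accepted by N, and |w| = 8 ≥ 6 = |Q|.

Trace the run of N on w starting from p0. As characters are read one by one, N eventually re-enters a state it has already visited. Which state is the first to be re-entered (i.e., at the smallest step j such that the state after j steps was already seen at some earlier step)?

Run of N on w = a a a b b a a b:
  step 0: p0  (start)
  step 1: p4  (read a: p0→p4)
  step 2: p4  (read a: p4→p4)   ← first repeat (p4 seen earlier)
  step 3: p4  (read a: p4→p4)
  step 4: p3  (read b: p4→p3)
  step 5: p1  (read b: p3→p1)
  step 6: p5  (read a: p1→p5)
  step 7: p1  (read a: p5→p1)
  step 8: p1  (read b: p1→p1)

The earliest repeat is at step j = 2: N is in p4, which it already visited at step i = 1.
The DFA has 6 states, so the proof of the pumping lemma guarantees a repeated state among the first 6+1 visited; the segment between the two visits is the pumpable y.

p4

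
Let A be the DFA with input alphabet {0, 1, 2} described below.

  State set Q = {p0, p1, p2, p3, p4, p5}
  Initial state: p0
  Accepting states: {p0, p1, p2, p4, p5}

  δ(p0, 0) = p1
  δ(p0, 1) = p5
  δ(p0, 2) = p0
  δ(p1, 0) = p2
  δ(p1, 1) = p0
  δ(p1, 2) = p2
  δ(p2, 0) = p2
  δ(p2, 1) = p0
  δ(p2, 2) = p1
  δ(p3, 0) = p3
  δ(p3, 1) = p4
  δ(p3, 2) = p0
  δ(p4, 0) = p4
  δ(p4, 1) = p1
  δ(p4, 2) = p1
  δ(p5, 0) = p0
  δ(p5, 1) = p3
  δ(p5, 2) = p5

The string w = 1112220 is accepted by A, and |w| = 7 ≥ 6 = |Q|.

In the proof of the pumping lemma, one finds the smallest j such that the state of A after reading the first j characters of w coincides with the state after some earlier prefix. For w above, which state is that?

p1

Run of A on w = 1 1 1 2 2 2 0:
  step 0: p0  (start)
  step 1: p5  (read 1: p0→p5)
  step 2: p3  (read 1: p5→p3)
  step 3: p4  (read 1: p3→p4)
  step 4: p1  (read 2: p4→p1)
  step 5: p2  (read 2: p1→p2)
  step 6: p1  (read 2: p2→p1)   ← first repeat (p1 seen earlier)
  step 7: p2  (read 0: p1→p2)

The earliest repeat is at step j = 6: A is in p1, which it already visited at step i = 4.
The DFA has 6 states, so the proof of the pumping lemma guarantees a repeated state among the first 6+1 visited; the segment between the two visits is the pumpable y.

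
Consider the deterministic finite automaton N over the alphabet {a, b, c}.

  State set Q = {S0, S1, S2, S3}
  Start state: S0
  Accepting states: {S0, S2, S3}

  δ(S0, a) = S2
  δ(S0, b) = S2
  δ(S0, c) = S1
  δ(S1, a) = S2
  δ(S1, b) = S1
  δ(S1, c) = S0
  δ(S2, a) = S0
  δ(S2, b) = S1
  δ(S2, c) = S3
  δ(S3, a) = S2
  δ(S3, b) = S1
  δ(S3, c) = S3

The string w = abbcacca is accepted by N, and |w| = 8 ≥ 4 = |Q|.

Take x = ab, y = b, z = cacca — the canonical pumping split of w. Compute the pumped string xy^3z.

abbbbcacca

xy^3z = ab·b·b·b·cacca = abbbbcacca.
Reading y = b takes N from S1 back to S1, so after x·y·y·y the machine is still in S1, and z then leads to the accepting state S2. Hence abbbbcacca ∈ L(N).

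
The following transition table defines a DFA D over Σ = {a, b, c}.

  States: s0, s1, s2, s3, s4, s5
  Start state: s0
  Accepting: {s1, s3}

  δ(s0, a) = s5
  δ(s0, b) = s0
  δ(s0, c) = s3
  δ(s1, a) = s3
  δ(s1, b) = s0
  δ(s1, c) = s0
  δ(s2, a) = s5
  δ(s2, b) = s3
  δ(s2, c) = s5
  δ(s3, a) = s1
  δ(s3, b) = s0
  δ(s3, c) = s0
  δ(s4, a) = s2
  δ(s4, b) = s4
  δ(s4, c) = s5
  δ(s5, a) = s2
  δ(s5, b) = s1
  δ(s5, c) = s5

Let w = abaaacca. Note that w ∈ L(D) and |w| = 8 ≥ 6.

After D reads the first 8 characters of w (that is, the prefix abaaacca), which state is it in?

State sequence: s0 -a-> s5 -b-> s1 -a-> s3 -a-> s1 -a-> s3 -c-> s0 -c-> s3 -a-> s1

After reading 8 characters, D is in state s1.

s1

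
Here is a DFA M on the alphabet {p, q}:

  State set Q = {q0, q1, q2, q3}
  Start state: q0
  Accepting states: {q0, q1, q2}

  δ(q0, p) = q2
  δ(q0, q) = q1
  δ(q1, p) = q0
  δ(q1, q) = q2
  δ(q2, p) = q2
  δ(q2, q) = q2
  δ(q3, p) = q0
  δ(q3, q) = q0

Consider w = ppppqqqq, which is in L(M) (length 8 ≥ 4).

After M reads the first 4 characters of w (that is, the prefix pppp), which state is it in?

q2

Run of M on the first 4 characters of w = p p p p:
  step 0: q0  (start)
  step 1: q2  (read p: q0→q2)
  step 2: q2  (read p: q2→q2)
  step 3: q2  (read p: q2→q2)
  step 4: q2  (read p: q2→q2)

After reading 4 characters, M is in state q2.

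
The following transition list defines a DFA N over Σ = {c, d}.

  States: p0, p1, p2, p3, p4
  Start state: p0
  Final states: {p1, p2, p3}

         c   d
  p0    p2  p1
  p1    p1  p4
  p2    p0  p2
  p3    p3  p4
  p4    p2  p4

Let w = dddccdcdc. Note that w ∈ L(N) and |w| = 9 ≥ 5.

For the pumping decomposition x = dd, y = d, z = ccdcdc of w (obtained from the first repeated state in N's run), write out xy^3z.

xy^3z = dd·d·d·d·ccdcdc = dddddccdcdc.
Reading y = d takes N from p4 back to p4, so after x·y·y·y the machine is still in p4, and z then leads to the accepting state p2. Hence dddddccdcdc ∈ L(N).

dddddccdcdc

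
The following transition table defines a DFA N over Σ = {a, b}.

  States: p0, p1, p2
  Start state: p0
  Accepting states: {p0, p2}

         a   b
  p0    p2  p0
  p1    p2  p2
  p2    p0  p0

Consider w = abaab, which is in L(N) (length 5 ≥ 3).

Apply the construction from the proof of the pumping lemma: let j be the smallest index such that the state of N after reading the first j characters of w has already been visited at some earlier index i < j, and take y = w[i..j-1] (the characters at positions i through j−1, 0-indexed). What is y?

State sequence: p0 -a-> p2 -b-> p0 -a-> p2 -a-> p0 -b-> p0
First repeat at step 2: p0 was already visited.

So i = 0, j = 2, giving x = w[0:0] = ε, y = w[0:2] = ab, z = w[2:5] = aab.
Check: |xy| = 2 ≤ 3 and |y| = 2 ≥ 1. Reading y takes N from p0 back to p0, so every xyⁱz is accepted.

ab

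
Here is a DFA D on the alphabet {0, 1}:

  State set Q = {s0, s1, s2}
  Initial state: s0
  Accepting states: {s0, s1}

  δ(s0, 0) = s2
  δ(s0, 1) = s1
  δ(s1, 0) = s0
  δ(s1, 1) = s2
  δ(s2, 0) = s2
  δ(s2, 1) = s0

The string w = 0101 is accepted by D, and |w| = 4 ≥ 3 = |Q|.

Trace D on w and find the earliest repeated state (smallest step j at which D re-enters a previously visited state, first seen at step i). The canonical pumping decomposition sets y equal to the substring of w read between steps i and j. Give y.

01

Run of D on w = 0 1 0 1:
  step 0: s0  (start)
  step 1: s2  (read 0: s0→s2)
  step 2: s0  (read 1: s2→s0)   ← first repeat (s0 seen earlier)
  step 3: s2  (read 0: s0→s2)
  step 4: s0  (read 1: s2→s0)

So i = 0, j = 2, giving x = w[0:0] = ε, y = w[0:2] = 01, z = w[2:4] = 01.
Check: |xy| = 2 ≤ 3 and |y| = 2 ≥ 1. Reading y takes D from s0 back to s0, so every xyⁱz is accepted.
With |Q| = 3, pigeonhole forces a state repeat no later than step 3; the substring read between the first and second visits to that state can be pumped.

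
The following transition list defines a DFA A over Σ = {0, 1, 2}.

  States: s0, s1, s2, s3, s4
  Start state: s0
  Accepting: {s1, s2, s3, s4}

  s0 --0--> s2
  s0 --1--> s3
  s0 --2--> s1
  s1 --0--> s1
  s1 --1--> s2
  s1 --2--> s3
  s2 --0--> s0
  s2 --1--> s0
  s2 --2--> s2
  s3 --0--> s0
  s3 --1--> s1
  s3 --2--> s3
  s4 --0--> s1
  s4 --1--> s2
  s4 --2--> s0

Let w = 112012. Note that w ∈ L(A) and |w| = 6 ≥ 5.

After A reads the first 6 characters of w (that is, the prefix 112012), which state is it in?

s3

Run of A on the first 6 characters of w = 1 1 2 0 1 2:
  step 0: s0  (start)
  step 1: s3  (read 1: s0→s3)
  step 2: s1  (read 1: s3→s1)
  step 3: s3  (read 2: s1→s3)
  step 4: s0  (read 0: s3→s0)
  step 5: s3  (read 1: s0→s3)
  step 6: s3  (read 2: s3→s3)

After reading 6 characters, A is in state s3.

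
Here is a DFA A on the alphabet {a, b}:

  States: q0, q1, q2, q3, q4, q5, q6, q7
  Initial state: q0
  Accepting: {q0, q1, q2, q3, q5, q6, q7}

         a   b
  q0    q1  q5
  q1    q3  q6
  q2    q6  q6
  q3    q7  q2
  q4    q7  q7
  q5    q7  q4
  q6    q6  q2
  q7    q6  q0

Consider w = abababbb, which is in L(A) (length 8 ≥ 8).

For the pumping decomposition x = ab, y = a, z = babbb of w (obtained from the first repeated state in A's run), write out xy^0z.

xy⁰z = xz = ab·babbb = abbabbb.
Reading y = a takes A from q6 back to q6, so after x the machine is still in q6, and z then leads to the accepting state q2. Hence abbabbb ∈ L(A).

abbabbb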